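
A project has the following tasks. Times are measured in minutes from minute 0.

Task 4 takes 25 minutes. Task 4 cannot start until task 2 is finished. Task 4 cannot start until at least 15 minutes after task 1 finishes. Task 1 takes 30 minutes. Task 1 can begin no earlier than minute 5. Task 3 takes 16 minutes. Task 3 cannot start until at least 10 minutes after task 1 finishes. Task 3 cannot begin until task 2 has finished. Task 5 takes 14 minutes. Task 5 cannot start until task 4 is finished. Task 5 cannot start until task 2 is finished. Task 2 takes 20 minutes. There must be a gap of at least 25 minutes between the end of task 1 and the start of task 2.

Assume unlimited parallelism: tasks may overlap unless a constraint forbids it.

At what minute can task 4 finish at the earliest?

105

After its own release at minute 5, task 1 can start at minute 5 and finishes at minute 35.
After task 1 (finishes minute 35, plus 25-minute gap → minute 60), task 2 can start at minute 60 and finishes at minute 80.
Task 4 has to wait for task 2 (finishes minute 80); task 1 (finishes minute 35, plus 15-minute gap → minute 50). The latest of these is minute 80, so task 4 runs minute 80 to 80 + 25 = minute 105.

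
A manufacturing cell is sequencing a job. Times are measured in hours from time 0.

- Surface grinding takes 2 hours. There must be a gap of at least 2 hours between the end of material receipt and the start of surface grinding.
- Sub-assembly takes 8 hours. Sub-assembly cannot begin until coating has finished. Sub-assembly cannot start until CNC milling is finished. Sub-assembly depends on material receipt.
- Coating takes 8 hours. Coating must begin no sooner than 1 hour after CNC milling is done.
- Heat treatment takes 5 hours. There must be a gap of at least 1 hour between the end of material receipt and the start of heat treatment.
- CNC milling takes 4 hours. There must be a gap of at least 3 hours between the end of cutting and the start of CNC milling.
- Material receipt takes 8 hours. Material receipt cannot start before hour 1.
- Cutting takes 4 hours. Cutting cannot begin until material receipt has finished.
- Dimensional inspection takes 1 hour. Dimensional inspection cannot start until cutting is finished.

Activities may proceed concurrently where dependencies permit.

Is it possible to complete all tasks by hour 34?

No

Material receipt cannot begin until its own release at hour 1. It runs from hour 1 to 1 + 8 = hour 9.
Surface grinding cannot begin until material receipt (finishes hour 9, plus 2-hour gap → hour 11). It runs from hour 11 to 11 + 2 = hour 13.
Heat treatment cannot begin until material receipt (finishes hour 9, plus 1-hour gap → hour 10). It runs from hour 10 to 10 + 5 = hour 15.
Cutting waits on material receipt (finishes hour 9), so it starts at hour 9 and finishes at 9 + 4 = hour 13.
Dimensional inspection cannot begin until cutting (finishes hour 13). It runs from hour 13 to 13 + 1 = hour 14.
CNC milling cannot begin until cutting (finishes hour 13, plus 3-hour gap → hour 16). It runs from hour 16 to 16 + 4 = hour 20.
After CNC milling (finishes hour 20, plus 1-hour gap → hour 21), coating can start at hour 21 and finishes at hour 29.
Sub-assembly needs all of coating (finishes hour 29); CNC milling (finishes hour 20); material receipt (finishes hour 9). That puts its earliest start at hour 29; it finishes at 29 + 8 = hour 37.
The earliest everything can be done is hour 37, which is after the deadline of 34, so it is not possible.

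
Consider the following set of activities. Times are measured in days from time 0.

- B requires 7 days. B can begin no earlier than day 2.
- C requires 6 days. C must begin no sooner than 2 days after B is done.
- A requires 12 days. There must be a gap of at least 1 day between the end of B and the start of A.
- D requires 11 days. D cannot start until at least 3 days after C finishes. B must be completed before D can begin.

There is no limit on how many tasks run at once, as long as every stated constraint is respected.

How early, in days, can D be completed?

B waits on its own release at day 2, so it starts at day 2 and finishes at 2 + 7 = day 9.
C cannot begin until B (finishes day 9, plus 2-day gap → day 11). It runs from day 11 to 11 + 6 = day 17.
For D: C (finishes day 17, plus 3-day gap → day 20); B (finishes day 9). Taking the maximum gives a start of day 20, and it finishes at 20 + 11 = day 31.

31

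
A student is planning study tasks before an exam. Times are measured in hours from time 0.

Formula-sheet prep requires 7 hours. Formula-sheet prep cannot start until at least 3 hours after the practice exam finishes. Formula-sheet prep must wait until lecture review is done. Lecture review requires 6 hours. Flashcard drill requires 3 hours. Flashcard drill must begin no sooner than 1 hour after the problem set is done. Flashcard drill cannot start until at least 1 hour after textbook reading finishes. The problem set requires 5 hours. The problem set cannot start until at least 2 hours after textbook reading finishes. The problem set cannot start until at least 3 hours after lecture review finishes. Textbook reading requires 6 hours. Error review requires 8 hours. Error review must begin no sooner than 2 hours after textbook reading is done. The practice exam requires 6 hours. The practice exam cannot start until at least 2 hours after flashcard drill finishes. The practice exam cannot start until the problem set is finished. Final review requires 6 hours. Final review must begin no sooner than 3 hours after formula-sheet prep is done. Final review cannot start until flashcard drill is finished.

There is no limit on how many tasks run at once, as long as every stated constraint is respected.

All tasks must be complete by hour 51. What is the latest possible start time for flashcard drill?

21

Nothing follows final review; the deadline of hour 51 is its only limit. It must start by 51 − 6 = hour 45.
Since final review (must start by hour 45, minus 3-hour gap → hour 42) depends on it, formula-sheet prep must finish by hour 42. Backing off its 7-hour duration gives a latest start of hour 35.
The practice exam has to be done before formula-sheet prep (must start by hour 35, minus 3-hour gap → hour 32). That means finishing by hour 32, i.e. starting by 32 − 6 = hour 26.
Flashcard drill feeds the practice exam (must start by hour 26, minus 2-hour gap → hour 24); final review (must start by hour 45). Taking the minimum, flashcard drill must finish by hour 24 and start by 24 − 3 = hour 21.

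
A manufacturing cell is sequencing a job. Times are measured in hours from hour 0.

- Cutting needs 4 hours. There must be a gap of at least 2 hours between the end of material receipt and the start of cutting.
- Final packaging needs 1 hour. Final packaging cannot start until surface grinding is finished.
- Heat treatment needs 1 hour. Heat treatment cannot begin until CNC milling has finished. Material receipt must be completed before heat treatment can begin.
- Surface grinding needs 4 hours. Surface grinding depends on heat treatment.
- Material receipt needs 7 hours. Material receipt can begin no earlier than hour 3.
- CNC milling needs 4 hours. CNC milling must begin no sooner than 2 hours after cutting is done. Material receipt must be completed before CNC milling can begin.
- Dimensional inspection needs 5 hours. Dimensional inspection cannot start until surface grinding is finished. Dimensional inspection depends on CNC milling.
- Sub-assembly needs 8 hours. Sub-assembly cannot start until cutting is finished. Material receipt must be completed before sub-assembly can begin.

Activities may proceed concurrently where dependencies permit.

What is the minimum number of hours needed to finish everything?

32

After its own release at hour 3, material receipt can start at hour 3 and finishes at hour 10.
Cutting cannot begin until material receipt (finishes hour 10, plus 2-hour gap → hour 12). It runs from hour 12 to 12 + 4 = hour 16.
Sub-assembly has to wait for cutting (finishes hour 16); material receipt (finishes hour 10). The latest of these is hour 16, so sub-assembly runs hour 16 to 16 + 8 = hour 24.
For CNC milling: cutting (finishes hour 16, plus 2-hour gap → hour 18); material receipt (finishes hour 10). Taking the maximum gives a start of hour 18, and it finishes at 18 + 4 = hour 22.
Heat treatment needs all of CNC milling (finishes hour 22); material receipt (finishes hour 10). That puts its earliest start at hour 22; it finishes at 22 + 1 = hour 23.
Surface grinding cannot begin until heat treatment (finishes hour 23). It runs from hour 23 to 23 + 4 = hour 27.
After surface grinding (finishes hour 27), final packaging can start at hour 27 and finishes at hour 28.
Dimensional inspection needs all of surface grinding (finishes hour 27); CNC milling (finishes hour 22). That puts its earliest start at hour 27; it finishes at 27 + 5 = hour 32.
All tasks are finished once the last one completes. Finish times: Material receipt at 10, Cutting at 16, CNC milling at 22, Heat treatment at 23, Surface grinding at 27, Dimensional inspection at 32, Sub-assembly at 24, Final packaging at 28. The latest is hour 32.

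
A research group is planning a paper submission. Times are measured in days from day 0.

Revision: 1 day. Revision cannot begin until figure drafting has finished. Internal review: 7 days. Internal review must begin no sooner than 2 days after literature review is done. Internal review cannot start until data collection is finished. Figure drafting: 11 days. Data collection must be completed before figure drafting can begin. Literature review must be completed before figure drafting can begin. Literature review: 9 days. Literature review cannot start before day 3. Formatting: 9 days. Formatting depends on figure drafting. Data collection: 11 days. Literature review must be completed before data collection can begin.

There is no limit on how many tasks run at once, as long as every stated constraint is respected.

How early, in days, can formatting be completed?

43

Literature review cannot begin until its own release at day 3. It runs from day 3 to 3 + 9 = day 12.
Data collection waits on literature review (finishes day 12), so it starts at day 12 and finishes at 12 + 11 = day 23.
Figure drafting cannot start until data collection (finishes day 23); literature review (finishes day 12). The controlling bound is day 23, so figure drafting finishes at 23 + 11 = day 34.
Formatting waits on figure drafting (finishes day 34), so it starts at day 34 and finishes at 34 + 9 = day 43.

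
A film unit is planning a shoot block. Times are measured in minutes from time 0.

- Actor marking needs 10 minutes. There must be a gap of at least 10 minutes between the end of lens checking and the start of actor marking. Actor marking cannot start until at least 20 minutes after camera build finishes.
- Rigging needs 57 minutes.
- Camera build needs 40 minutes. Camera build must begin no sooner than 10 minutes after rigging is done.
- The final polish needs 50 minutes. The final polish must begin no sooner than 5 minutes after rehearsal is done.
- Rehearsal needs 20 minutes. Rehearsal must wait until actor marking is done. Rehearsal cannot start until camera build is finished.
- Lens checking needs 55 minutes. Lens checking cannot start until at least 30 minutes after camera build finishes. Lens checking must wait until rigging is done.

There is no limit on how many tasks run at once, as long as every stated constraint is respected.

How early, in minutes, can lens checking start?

Nothing blocks rigging, so it runs from minute 0 to minute 57.
After rigging (finishes minute 57, plus 10-minute gap → minute 67), camera build can start at minute 67 and finishes at minute 107.
Lens checking waits on camera build (finishes minute 107, plus 30-minute gap → minute 137); rigging (finishes minute 57). The latest of these is minute 137, which is the earliest lens checking can start.

137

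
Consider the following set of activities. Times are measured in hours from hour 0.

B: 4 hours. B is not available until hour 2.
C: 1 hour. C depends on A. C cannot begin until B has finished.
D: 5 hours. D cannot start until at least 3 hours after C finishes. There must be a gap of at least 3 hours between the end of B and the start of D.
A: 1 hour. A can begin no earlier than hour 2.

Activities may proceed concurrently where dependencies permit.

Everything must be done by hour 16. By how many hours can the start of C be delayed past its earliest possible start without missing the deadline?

1

B waits on its own release at hour 2, so it starts at hour 2 and finishes at 2 + 4 = hour 6.
A cannot begin until its own release at hour 2. It runs from hour 2 to 2 + 1 = hour 3.
C cannot start until A (finishes hour 3); B (finishes hour 6). The controlling bound is hour 6, so C finishes at 6 + 1 = hour 7.

Working backward from the deadline:
To finish by hour 16, D (duration 5) must start no later than hour 11.
C has to be done before D (must start by hour 11, minus 3-hour gap → hour 8). That means finishing by hour 8, i.e. starting by 8 − 1 = hour 7.
So C can start as early as hour 6 and as late as hour 7, giving 7 − 6 = 1 hour of slack.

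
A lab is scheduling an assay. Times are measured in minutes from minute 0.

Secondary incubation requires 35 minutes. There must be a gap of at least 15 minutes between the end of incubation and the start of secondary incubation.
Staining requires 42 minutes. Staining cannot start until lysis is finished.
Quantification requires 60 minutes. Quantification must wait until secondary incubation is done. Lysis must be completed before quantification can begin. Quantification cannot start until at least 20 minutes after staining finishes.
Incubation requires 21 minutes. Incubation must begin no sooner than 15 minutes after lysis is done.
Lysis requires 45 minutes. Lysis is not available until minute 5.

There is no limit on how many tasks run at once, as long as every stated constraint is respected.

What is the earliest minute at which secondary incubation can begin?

101

Lysis waits on its own release at minute 5, so it starts at minute 5 and finishes at 5 + 45 = minute 50.
Incubation waits on lysis (finishes minute 50, plus 15-minute gap → minute 65), so it starts at minute 65 and finishes at 65 + 21 = minute 86.
Secondary incubation waits on incubation (finishes minute 86, plus 15-minute gap → minute 101), so the earliest it can start is minute 101.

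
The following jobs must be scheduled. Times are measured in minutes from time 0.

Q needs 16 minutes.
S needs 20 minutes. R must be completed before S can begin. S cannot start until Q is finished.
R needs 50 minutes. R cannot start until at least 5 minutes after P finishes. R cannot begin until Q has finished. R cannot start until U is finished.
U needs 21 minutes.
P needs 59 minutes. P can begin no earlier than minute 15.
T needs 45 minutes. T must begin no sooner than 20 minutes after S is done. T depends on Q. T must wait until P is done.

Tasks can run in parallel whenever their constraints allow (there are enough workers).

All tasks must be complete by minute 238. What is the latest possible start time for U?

82

T has no dependents, so it just needs to finish by minute 238. Starting by 238 − 45 = minute 193 achieves that.
S has to be done before T (must start by minute 193, minus 20-minute gap → minute 173). That means finishing by minute 173, i.e. starting by 173 − 20 = minute 153.
Since S (must start by minute 153) depends on it, R must finish by minute 153. Backing off its 50-minute duration gives a latest start of minute 103.
U must finish before R (must start by minute 103). With a 21-minute duration, U must start by 103 − 21 = minute 82.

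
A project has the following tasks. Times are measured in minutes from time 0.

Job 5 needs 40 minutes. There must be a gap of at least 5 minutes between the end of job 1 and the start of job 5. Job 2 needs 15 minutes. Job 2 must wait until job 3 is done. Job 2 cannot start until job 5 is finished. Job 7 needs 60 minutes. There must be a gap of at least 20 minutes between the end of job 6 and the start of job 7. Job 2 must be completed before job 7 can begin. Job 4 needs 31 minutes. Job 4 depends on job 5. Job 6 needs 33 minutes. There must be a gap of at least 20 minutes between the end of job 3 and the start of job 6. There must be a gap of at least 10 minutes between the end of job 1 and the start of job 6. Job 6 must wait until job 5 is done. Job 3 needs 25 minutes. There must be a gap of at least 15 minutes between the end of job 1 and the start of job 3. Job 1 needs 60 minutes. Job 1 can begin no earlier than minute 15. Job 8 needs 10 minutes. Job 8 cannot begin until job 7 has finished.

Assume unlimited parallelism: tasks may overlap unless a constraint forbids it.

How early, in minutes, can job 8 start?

After its own release at minute 15, job 1 can start at minute 15 and finishes at minute 75.
After job 1 (finishes minute 75, plus 5-minute gap → minute 80), job 5 can start at minute 80 and finishes at minute 120.
Job 3 waits on job 1 (finishes minute 75, plus 15-minute gap → minute 90), so it starts at minute 90 and finishes at 90 + 25 = minute 115.
Job 6 has to wait for job 3 (finishes minute 115, plus 20-minute gap → minute 135); job 1 (finishes minute 75, plus 10-minute gap → minute 85); job 5 (finishes minute 120). The latest of these is minute 135, so job 6 runs minute 135 to 135 + 33 = minute 168.
For job 2: job 3 (finishes minute 115); job 5 (finishes minute 120). Taking the maximum gives a start of minute 120, and it finishes at 120 + 15 = minute 135.
Job 7 needs all of job 6 (finishes minute 168, plus 20-minute gap → minute 188); job 2 (finishes minute 135). That puts its earliest start at minute 188; it finishes at 188 + 60 = minute 248.
Job 8 waits on job 7 (finishes minute 248), so the earliest it can start is minute 248.

248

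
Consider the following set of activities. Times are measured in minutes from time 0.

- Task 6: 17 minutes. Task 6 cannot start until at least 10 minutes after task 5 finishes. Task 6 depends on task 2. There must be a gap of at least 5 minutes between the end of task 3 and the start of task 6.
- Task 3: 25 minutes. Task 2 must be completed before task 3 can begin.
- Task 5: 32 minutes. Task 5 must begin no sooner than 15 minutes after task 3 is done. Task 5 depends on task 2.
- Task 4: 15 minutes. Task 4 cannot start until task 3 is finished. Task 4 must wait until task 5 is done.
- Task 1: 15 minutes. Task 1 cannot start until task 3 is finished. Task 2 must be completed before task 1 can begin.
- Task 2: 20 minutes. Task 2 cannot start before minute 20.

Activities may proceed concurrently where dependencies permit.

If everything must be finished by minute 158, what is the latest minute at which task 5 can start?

To finish by minute 158, task 4 (duration 15) must start no later than minute 143.
Task 6 has no dependents, so it just needs to finish by minute 158. Starting by 158 − 17 = minute 141 achieves that.
Task 5 has several dependents: task 4 (must start by minute 143); task 6 (must start by minute 141, minus 10-minute gap → minute 131). The earliest of those limits is minute 131, so task 5 must start by 131 − 32 = minute 99.

99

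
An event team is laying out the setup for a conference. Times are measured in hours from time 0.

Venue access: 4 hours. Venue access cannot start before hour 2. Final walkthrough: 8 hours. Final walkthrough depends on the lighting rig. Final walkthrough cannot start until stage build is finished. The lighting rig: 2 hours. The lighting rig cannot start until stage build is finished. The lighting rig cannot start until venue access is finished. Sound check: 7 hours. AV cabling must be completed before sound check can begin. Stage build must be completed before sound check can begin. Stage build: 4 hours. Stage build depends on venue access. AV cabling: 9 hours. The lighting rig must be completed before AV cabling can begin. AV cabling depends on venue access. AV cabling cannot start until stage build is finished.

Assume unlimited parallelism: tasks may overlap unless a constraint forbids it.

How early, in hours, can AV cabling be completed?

21

After its own release at hour 2, venue access can start at hour 2 and finishes at hour 6.
Stage build waits on venue access (finishes hour 6), so it starts at hour 6 and finishes at 6 + 4 = hour 10.
The lighting rig has to wait for stage build (finishes hour 10); venue access (finishes hour 6). The latest of these is hour 10, so the lighting rig runs hour 10 to 10 + 2 = hour 12.
For AV cabling: the lighting rig (finishes hour 12); venue access (finishes hour 6); stage build (finishes hour 10). Taking the maximum gives a start of hour 12, and it finishes at 12 + 9 = hour 21.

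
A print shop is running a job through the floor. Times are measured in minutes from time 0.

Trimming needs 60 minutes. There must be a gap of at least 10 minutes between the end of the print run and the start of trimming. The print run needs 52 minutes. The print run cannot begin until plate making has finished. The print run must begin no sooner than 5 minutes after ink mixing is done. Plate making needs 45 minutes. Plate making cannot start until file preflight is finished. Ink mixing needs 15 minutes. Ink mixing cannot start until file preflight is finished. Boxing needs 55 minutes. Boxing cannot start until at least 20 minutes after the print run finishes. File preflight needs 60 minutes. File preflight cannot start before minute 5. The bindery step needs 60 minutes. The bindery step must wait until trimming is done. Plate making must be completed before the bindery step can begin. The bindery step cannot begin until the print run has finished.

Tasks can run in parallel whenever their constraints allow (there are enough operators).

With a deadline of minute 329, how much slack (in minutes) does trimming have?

37

File preflight cannot begin until its own release at minute 5. It runs from minute 5 to 5 + 60 = minute 65.
Ink mixing waits on file preflight (finishes minute 65), so it starts at minute 65 and finishes at 65 + 15 = minute 80.
Plate making waits on file preflight (finishes minute 65), so it starts at minute 65 and finishes at 65 + 45 = minute 110.
The print run has to wait for plate making (finishes minute 110); ink mixing (finishes minute 80, plus 5-minute gap → minute 85). The latest of these is minute 110, so the print run runs minute 110 to 110 + 52 = minute 162.
After the print run (finishes minute 162, plus 10-minute gap → minute 172), trimming can start at minute 172 and finishes at minute 232.

Working backward from the deadline:
The bindery step must finish by minute 329; it takes 60 minutes, so it must start by 329 − 60 = minute 269.
Since the bindery step (must start by minute 269) depends on it, trimming must finish by minute 269. Backing off its 60-minute duration gives a latest start of minute 209.
So trimming can start as early as minute 172 and as late as minute 209, giving 209 − 172 = 37 minutes of slack.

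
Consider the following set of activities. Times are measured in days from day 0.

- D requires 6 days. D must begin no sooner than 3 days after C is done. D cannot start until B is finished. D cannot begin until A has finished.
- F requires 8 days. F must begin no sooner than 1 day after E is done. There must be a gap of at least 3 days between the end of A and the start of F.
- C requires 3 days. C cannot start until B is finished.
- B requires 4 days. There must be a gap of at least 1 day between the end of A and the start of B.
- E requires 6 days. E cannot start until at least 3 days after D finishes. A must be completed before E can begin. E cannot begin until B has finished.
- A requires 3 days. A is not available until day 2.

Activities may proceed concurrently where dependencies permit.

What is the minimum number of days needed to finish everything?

After its own release at day 2, A can start at day 2 and finishes at day 5.
B waits on A (finishes day 5, plus 1-day gap → day 6), so it starts at day 6 and finishes at 6 + 4 = day 10.
After B (finishes day 10), C can start at day 10 and finishes at day 13.
D has to wait for C (finishes day 13, plus 3-day gap → day 16); B (finishes day 10); A (finishes day 5). The latest of these is day 16, so D runs day 16 to 16 + 6 = day 22.
For E: D (finishes day 22, plus 3-day gap → day 25); A (finishes day 5); B (finishes day 10). Taking the maximum gives a start of day 25, and it finishes at 25 + 6 = day 31.
For F: E (finishes day 31, plus 1-day gap → day 32); A (finishes day 5, plus 3-day gap → day 8). Taking the maximum gives a start of day 32, and it finishes at 32 + 8 = day 40.
All tasks are finished once the last one completes. Finish times: A at 5, B at 10, C at 13, D at 22, E at 31, F at 40. The latest is day 40.

40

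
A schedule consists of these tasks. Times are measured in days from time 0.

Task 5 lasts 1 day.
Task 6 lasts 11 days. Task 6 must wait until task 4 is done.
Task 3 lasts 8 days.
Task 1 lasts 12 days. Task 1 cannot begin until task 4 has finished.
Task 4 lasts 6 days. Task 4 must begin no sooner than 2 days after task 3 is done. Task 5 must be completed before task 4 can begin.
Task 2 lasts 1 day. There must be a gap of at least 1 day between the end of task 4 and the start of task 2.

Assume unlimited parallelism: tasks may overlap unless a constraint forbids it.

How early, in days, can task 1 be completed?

Task 5 has no prerequisites, so it starts at day 0 and finishes at day 1.
Task 3 can start immediately at day 0; it finishes at day 8.
Task 4 cannot start until task 3 (finishes day 8, plus 2-day gap → day 10); task 5 (finishes day 1). The controlling bound is day 10, so task 4 finishes at 10 + 6 = day 16.
Task 1 waits on task 4 (finishes day 16), so it starts at day 16 and finishes at 16 + 12 = day 28.

28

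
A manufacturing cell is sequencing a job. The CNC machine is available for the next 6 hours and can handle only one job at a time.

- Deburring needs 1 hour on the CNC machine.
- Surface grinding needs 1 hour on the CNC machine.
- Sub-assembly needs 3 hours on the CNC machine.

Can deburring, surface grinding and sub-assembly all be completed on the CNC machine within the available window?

Yes

Running back to back, the jobs need 1 + 1 + 3 = 5 hours on the CNC machine.
Since 5 ≤ 6, they fit within the window.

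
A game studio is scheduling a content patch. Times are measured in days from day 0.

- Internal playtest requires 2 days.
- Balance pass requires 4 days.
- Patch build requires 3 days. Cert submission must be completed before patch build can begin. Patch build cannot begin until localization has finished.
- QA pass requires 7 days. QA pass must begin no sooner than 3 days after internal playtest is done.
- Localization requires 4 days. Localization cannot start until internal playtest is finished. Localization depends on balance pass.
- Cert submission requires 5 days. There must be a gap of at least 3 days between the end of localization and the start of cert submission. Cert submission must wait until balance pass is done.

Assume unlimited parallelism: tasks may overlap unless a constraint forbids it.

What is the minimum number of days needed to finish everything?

Balance pass has no prerequisites, so it starts at day 0 and finishes at day 4.
Internal playtest has no prerequisites, so it starts at day 0 and finishes at day 2.
After internal playtest (finishes day 2, plus 3-day gap → day 5), QA pass can start at day 5 and finishes at day 12.
Localization cannot start until internal playtest (finishes day 2); balance pass (finishes day 4). The controlling bound is day 4, so localization finishes at 4 + 4 = day 8.
For cert submission: localization (finishes day 8, plus 3-day gap → day 11); balance pass (finishes day 4). Taking the maximum gives a start of day 11, and it finishes at 11 + 5 = day 16.
Patch build has to wait for cert submission (finishes day 16); localization (finishes day 8). The latest of these is day 16, so patch build runs day 16 to 16 + 3 = day 19.
All tasks are finished once the last one completes. Finish times: Internal playtest at 2, Balance pass at 4, Localization at 8, QA pass at 12, Cert submission at 16, Patch build at 19. The latest is day 19.

19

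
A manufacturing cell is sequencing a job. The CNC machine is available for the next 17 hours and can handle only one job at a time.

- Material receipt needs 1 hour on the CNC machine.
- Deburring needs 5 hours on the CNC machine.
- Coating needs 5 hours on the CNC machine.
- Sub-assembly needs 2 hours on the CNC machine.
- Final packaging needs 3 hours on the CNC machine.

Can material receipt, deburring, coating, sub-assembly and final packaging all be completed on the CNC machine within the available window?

Running back to back, the jobs need 1 + 5 + 5 + 2 + 3 = 16 hours on the CNC machine.
Since 16 ≤ 17, they fit within the window.

Yes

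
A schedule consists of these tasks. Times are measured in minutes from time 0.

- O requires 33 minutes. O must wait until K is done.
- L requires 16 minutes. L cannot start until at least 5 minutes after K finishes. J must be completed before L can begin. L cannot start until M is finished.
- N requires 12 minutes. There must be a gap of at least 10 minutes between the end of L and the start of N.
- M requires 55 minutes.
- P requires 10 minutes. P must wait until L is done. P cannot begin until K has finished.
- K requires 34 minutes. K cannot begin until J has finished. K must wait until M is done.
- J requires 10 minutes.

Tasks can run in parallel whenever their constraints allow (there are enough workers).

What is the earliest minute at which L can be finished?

110

Nothing blocks M, so it runs from minute 0 to minute 55.
J has no prerequisites, so it starts at minute 0 and finishes at minute 10.
K cannot start until J (finishes minute 10); M (finishes minute 55). The controlling bound is minute 55, so K finishes at 55 + 34 = minute 89.
L needs all of K (finishes minute 89, plus 5-minute gap → minute 94); J (finishes minute 10); M (finishes minute 55). That puts its earliest start at minute 94; it finishes at 94 + 16 = minute 110.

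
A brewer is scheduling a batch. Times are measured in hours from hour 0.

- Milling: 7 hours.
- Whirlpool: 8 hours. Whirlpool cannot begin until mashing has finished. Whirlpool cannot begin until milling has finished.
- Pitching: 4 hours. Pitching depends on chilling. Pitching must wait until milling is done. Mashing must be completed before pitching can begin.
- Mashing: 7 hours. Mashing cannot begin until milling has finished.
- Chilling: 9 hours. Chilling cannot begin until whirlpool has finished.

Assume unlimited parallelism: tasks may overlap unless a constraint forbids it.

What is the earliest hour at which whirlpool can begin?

Nothing blocks milling, so it runs from hour 0 to hour 7.
Mashing waits on milling (finishes hour 7), so it starts at hour 7 and finishes at 7 + 7 = hour 14.
Whirlpool waits on mashing (finishes hour 14); milling (finishes hour 7). The latest of these is hour 14, which is the earliest whirlpool can start.

14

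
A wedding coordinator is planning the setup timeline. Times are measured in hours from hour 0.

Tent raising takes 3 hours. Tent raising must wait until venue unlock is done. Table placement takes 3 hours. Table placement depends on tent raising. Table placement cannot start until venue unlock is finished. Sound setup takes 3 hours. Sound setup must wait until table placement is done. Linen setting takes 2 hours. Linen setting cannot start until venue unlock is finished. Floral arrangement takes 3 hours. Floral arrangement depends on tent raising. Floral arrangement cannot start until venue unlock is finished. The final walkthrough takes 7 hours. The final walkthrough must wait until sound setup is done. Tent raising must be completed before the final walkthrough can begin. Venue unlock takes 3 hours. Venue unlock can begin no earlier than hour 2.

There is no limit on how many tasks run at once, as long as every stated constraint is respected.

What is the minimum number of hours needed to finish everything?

21

Venue unlock waits on its own release at hour 2, so it starts at hour 2 and finishes at 2 + 3 = hour 5.
Linen setting cannot begin until venue unlock (finishes hour 5). It runs from hour 5 to 5 + 2 = hour 7.
Tent raising waits on venue unlock (finishes hour 5), so it starts at hour 5 and finishes at 5 + 3 = hour 8.
Floral arrangement cannot start until tent raising (finishes hour 8); venue unlock (finishes hour 5). The controlling bound is hour 8, so floral arrangement finishes at 8 + 3 = hour 11.
For table placement: tent raising (finishes hour 8); venue unlock (finishes hour 5). Taking the maximum gives a start of hour 8, and it finishes at 8 + 3 = hour 11.
Sound setup cannot begin until table placement (finishes hour 11). It runs from hour 11 to 11 + 3 = hour 14.
The final walkthrough cannot start until sound setup (finishes hour 14); tent raising (finishes hour 8). The controlling bound is hour 14, so the final walkthrough finishes at 14 + 7 = hour 21.
All tasks are finished once the last one completes. Finish times: Venue unlock at 5, Tent raising at 8, Table placement at 11, Linen setting at 7, Floral arrangement at 11, Sound setup at 14, The final walkthrough at 21. The latest is hour 21.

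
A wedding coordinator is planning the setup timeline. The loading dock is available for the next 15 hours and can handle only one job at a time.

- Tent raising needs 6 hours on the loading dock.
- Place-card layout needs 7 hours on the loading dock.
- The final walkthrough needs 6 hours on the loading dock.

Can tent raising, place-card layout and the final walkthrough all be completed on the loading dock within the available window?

No

Running back to back, the jobs need 6 + 7 + 6 = 19 hours on the loading dock.
Since 19 > 15, they cannot all fit.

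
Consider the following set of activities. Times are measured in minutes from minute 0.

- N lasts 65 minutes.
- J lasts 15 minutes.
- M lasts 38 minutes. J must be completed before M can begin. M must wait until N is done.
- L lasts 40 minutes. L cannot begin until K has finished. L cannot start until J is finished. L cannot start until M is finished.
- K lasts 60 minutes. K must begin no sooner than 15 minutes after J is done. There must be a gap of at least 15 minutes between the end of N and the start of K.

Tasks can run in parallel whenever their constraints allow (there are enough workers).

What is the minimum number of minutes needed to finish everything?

N can start immediately at minute 0; it finishes at minute 65.
J can start immediately at minute 0; it finishes at minute 15.
M needs all of J (finishes minute 15); N (finishes minute 65). That puts its earliest start at minute 65; it finishes at 65 + 38 = minute 103.
For K: J (finishes minute 15, plus 15-minute gap → minute 30); N (finishes minute 65, plus 15-minute gap → minute 80). Taking the maximum gives a start of minute 80, and it finishes at 80 + 60 = minute 140.
L cannot start until K (finishes minute 140); J (finishes minute 15); M (finishes minute 103). The controlling bound is minute 140, so L finishes at 140 + 40 = minute 180.
All tasks are finished once the last one completes. Finish times: J at 15, K at 140, L at 180, M at 103, N at 65. The latest is minute 180.

180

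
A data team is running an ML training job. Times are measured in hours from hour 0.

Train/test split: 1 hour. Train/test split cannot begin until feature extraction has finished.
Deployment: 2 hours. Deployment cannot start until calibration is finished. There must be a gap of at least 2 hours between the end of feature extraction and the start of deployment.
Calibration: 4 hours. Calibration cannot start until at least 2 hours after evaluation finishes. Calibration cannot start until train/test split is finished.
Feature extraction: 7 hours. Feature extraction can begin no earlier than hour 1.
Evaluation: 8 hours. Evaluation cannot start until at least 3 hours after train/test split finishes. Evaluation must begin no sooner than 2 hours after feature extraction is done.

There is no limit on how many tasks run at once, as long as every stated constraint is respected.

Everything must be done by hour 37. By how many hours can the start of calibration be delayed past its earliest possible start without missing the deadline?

After its own release at hour 1, feature extraction can start at hour 1 and finishes at hour 8.
After feature extraction (finishes hour 8), train/test split can start at hour 8 and finishes at hour 9.
Evaluation needs all of train/test split (finishes hour 9, plus 3-hour gap → hour 12); feature extraction (finishes hour 8, plus 2-hour gap → hour 10). That puts its earliest start at hour 12; it finishes at 12 + 8 = hour 20.
Calibration cannot start until evaluation (finishes hour 20, plus 2-hour gap → hour 22); train/test split (finishes hour 9). The controlling bound is hour 22, so calibration finishes at 22 + 4 = hour 26.

Working backward from the deadline:
Nothing follows deployment; the deadline of hour 37 is its only limit. It must start by 37 − 2 = hour 35.
Calibration must finish before deployment (must start by hour 35). With a 4-hour duration, calibration must start by 35 − 4 = hour 31.
So calibration can start as early as hour 22 and as late as hour 31, giving 31 − 22 = 9 hours of slack.

9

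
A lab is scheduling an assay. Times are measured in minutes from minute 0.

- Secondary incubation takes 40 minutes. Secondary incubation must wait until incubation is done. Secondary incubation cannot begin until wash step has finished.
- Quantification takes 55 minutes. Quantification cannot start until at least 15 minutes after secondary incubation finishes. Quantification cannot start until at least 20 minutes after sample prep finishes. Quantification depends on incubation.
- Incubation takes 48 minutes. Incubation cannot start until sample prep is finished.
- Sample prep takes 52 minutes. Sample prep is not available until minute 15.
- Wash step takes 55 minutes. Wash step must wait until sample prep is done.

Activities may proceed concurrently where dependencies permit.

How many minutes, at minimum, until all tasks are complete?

Sample prep cannot begin until its own release at minute 15. It runs from minute 15 to 15 + 52 = minute 67.
Wash step cannot begin until sample prep (finishes minute 67). It runs from minute 67 to 67 + 55 = minute 122.
Incubation cannot begin until sample prep (finishes minute 67). It runs from minute 67 to 67 + 48 = minute 115.
For secondary incubation: incubation (finishes minute 115); wash step (finishes minute 122). Taking the maximum gives a start of minute 122, and it finishes at 122 + 40 = minute 162.
Quantification cannot start until secondary incubation (finishes minute 162, plus 15-minute gap → minute 177); sample prep (finishes minute 67, plus 20-minute gap → minute 87); incubation (finishes minute 115). The controlling bound is minute 177, so quantification finishes at 177 + 55 = minute 232.
All tasks are finished once the last one completes. Finish times: Sample prep at 67, Incubation at 115, Wash step at 122, Secondary incubation at 162, Quantification at 232. The latest is minute 232.

232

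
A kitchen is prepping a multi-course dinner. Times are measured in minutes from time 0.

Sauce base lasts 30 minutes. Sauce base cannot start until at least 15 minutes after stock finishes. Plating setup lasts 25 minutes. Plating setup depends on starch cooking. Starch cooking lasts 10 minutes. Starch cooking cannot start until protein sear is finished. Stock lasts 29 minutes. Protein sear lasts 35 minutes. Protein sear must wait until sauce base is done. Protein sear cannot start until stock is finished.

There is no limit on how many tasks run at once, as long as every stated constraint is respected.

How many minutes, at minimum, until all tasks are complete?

144

Stock can start immediately at minute 0; it finishes at minute 29.
Sauce base waits on stock (finishes minute 29, plus 15-minute gap → minute 44), so it starts at minute 44 and finishes at 44 + 30 = minute 74.
For protein sear: sauce base (finishes minute 74); stock (finishes minute 29). Taking the maximum gives a start of minute 74, and it finishes at 74 + 35 = minute 109.
After protein sear (finishes minute 109), starch cooking can start at minute 109 and finishes at minute 119.
After starch cooking (finishes minute 119), plating setup can start at minute 119 and finishes at minute 144.
All tasks are finished once the last one completes. Finish times: Stock at 29, Sauce base at 74, Protein sear at 109, Starch cooking at 119, Plating setup at 144. The latest is minute 144.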